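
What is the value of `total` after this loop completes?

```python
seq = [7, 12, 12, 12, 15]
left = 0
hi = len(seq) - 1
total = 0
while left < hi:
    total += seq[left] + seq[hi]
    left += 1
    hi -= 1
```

Sum of pairs from ends
`total` takes the values: 0 → 22 → 46

Answer: 46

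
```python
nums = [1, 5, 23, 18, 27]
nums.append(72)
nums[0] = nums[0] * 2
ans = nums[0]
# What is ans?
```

Trace:
`nums = [1, 5, 23, 18, 27]` → nums = [1, 5, 23, 18, 27]
`nums.append(72)` → nums = [1, 5, 23, 18, 27, 72]
`nums[0] = nums[0] * 2` → nums = [2, 5, 23, 18, 27, 72]
`ans = nums[0]` → ans = 2
So ans = 2

Answer: 2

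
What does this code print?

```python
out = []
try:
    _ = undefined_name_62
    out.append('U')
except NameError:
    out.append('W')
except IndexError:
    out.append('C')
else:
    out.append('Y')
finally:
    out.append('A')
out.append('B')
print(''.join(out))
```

Execution trace: 'W' (except NameError) → 'A' (finally) → 'B' (after the try/except). Output: WAB

Answer: WAB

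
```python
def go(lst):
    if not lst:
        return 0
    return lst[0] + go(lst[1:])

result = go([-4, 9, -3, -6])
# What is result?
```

(-4) + 9 + (-3) + (-6) + 0 = -4

Answer: -4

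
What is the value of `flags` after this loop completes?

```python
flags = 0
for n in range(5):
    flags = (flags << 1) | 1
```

Build 5 consecutive 1-bits: 0b11111
`flags` takes the values: 0 → 1 → 3 → 7 → 15 → 31

Answer: 31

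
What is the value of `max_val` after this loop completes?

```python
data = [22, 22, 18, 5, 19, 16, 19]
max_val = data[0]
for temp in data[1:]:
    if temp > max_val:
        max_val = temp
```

Maximum of [22, 22, 18, 5, 19, 16, 19]
`max_val` takes the values: 22

Answer: 22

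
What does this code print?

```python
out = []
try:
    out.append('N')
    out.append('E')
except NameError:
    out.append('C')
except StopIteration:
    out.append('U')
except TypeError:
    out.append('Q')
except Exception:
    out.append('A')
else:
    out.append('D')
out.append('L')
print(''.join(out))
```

Execution trace: 'N' (try body) → 'E' (try body, no exception) → 'D' (else) → 'L' (after the try/except). Output: NEDL

Answer: NEDL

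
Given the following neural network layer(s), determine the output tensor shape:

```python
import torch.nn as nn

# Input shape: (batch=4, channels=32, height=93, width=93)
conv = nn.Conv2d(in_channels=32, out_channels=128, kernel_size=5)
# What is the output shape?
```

Input: (4, 32, 93, 93) -> Output: (4, 128, 89, 89)

Answer: (4, 128, 89, 89)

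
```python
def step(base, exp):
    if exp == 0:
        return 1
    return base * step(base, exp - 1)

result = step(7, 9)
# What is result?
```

step(7, 9) = 7 * 7 * 7 * 7 * 7 * 7 * 7 * 7 * 7 = 40353607

Answer: 40353607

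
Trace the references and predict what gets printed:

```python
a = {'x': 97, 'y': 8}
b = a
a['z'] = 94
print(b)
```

Key concept: dict aliasing.
Step by step:
`a = {'x': 97, 'y': 8}` → a = {'x': 97, 'y': 8}
`b = a` → b = {'x': 97, 'y': 8} (same object as a)
`a['z'] = 94` → a = {'x': 97, 'y': 8, 'z': 94} (same object as b); b = {'x': 97, 'y': 8, 'z': 94} (same object as a)
`print(b)` → prints {'x': 97, 'y': 8, 'z': 94}

Answer: {'x': 97, 'y': 8, 'z': 94}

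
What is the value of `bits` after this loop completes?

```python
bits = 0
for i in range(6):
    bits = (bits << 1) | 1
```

Build 6 consecutive 1-bits: 0b111111
`bits` takes the values: 0 → 1 → 3 → 7 → 15 → 31 → 63

Answer: 63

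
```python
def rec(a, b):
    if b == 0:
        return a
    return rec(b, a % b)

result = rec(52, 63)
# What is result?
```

rec(52, 63) -> rec(63, 52) -> rec(52, 11) -> rec(11, 8) -> rec(8, 3) -> rec(3, 2) -> rec(2, 1) -> rec(1, 0) -> 1

Answer: 1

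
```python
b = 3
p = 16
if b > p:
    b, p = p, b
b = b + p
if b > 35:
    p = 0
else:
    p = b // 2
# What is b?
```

Trace:
`b = 3` → b = 3
`p = 16` → p = 16
`if b > p: ...` → b > p is False → no variable changes
`b = b + p` → b = 19
`if b > 35: ...` → b > 35 is False, take else branch → p = 9
So b = 19

Answer: 19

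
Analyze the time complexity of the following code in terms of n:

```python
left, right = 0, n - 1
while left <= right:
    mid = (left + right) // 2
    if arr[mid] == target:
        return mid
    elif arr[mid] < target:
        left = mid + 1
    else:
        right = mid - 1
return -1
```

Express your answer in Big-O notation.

This is Binary search in a sorted array. Time complexity: O(log n).

Answer: O(log n)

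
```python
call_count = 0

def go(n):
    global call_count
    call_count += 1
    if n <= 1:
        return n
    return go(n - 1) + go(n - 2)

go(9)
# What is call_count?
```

Calls(n) = 1 + Calls(n-1) + Calls(n-2); Calls(0)=Calls(1)=1. For n=9 this gives 109.

Answer: 109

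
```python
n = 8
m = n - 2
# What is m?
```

Trace:
`n = 8` → n = 8
`m = n - 2` → m = 6
So m = 6

Answer: 6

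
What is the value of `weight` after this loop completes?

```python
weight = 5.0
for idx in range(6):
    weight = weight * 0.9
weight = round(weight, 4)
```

Exponential decay: 5.0 * 0.9^6
`weight` takes the values: 5.0 → 4.5 → 4.05 → 3.645 → 3.2805 → 2.95245 → 2.657205 → 2.6572

Answer: 2.6572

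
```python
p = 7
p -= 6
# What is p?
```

Trace:
`p = 7` → p = 7
`p -= 6` → p = 1
So p = 1

Answer: 1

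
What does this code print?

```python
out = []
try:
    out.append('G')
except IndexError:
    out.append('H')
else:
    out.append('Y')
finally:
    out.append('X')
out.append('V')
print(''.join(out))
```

Execution trace: 'G' (try body, no exception) → 'Y' (else) → 'X' (finally) → 'V' (after the try/except). Output: GYXV

Answer: GYXV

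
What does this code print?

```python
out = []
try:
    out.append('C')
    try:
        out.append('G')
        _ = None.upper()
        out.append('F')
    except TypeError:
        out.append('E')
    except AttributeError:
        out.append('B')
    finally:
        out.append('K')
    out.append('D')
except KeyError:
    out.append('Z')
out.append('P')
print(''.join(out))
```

Execution trace: 'C' (try body) → 'G' (inner try body) → 'B' (inner except AttributeError) → 'K' (inner finally) → 'D' (try body, no exception) → 'P' (after the try/except). Output: CGBKDP

Answer: CGBKDP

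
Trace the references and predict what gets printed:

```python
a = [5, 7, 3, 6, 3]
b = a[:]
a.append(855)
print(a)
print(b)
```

Key concept: slice [:] creates copy.
Step by step:
`a = [5, 7, 3, 6, 3]` → a = [5, 7, 3, 6, 3]
`b = a[:]` → b = [5, 7, 3, 6, 3]
`a.append(855)` → a = [5, 7, 3, 6, 3, 855]
`print(a)` → prints [5, 7, 3, 6, 3, 855]
`print(b)` → prints [5, 7, 3, 6, 3]

Answer:
[5, 7, 3, 6, 3, 855]
[5, 7, 3, 6, 3]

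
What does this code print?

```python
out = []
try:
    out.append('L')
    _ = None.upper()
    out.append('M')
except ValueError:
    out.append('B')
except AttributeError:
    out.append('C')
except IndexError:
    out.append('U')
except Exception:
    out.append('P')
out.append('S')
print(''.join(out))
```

Execution trace: 'L' (try body) → 'C' (except AttributeError) → 'S' (after the try/except). Output: LCS

Answer: LCS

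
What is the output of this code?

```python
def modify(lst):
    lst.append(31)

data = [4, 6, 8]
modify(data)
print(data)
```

Key concept: function modifies passed list.
Step by step:
`data = [4, 6, 8]` → data = [4, 6, 8]
`modify(data)` → data = [4, 6, 8, 31]
`print(data)` → prints [4, 6, 8, 31]

Answer: [4, 6, 8, 31]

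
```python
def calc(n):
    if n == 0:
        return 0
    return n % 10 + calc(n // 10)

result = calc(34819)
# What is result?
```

Sum of digits of 34819: 9 + 1 + 8 + 4 + 3 = 25

Answer: 25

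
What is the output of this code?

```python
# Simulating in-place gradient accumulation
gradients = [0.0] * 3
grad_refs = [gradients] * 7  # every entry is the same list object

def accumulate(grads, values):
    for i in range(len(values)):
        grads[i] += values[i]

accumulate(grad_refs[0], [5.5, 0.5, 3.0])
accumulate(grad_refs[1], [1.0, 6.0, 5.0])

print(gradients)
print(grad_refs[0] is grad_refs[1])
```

Key concept: gradient accumulation aliasing.
Step by step:
`gradients = [0.0] * 3` → gradients = [0.0, 0.0, 0.0]
`grad_refs = [gradients] * 7` → grad_refs = [[0.0, 0.0, 0.0], [0.0, 0.0, 0.0], [0.0, 0.0, 0.0], [0.0, 0.0, 0.0], [0.0, 0.0, 0.0], [0.0, 0.0, 0.0], [0.0, 0.0, 0.0]]
`accumulate(grad_refs[0], [5.5, 0.5, 3.0])` → gradients = [5.5, 0.5, 3.0]; grad_refs = [[5.5, 0.5, 3.0], [5.5, 0.5, 3.0], [5.5, 0.5, 3.0], [5.5, 0.5, 3.0], [5.5, 0.5, 3.0], [5.5, 0.5, 3.0], [5.5, 0.5, 3.0]]
`accumulate(grad_refs[1], [1.0, 6.0, 5.0])` → gradients = [6.5, 6.5, 8.0]; grad_refs = [[6.5, 6.5, 8.0], [6.5, 6.5, 8.0], [6.5, 6.5, 8.0], [6.5, 6.5, 8.0], [6.5, 6.5, 8.0], [6.5, 6.5, 8.0], [6.5, 6.5, 8.0]]
`print(gradients)` → prints [6.5, 6.5, 8.0]
`print(grad_refs[0] is grad_refs[1])` → prints True

Answer:
[6.5, 6.5, 8.0]
True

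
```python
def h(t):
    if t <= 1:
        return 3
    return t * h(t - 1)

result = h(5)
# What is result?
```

h(5) = 5 * 4 * 3 * 2 * 3 = 360

Answer: 360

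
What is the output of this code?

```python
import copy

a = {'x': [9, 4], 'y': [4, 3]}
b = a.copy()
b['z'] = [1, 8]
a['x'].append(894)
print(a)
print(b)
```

Key concept: shallow copy of dict with mutable values.
Step by step:
`a = {'x': [9, 4], 'y': [4, 3]}` → a = {'x': [9, 4], 'y': [4, 3]}
`b = a.copy()` → b = {'x': [9, 4], 'y': [4, 3]}
`b['z'] = [1, 8]` → b = {'x': [9, 4], 'y': [4, 3], 'z': [1, 8]}
`a['x'].append(894)` → a = {'x': [9, 4, 894], 'y': [4, 3]}; b = {'x': [9, 4, 894], 'y': [4, 3], 'z': [1, 8]}
`print(a)` → prints {'x': [9, 4, 894], 'y': [4, 3]}
`print(b)` → prints {'x': [9, 4, 894], 'y': [4, 3], 'z': [1, 8]}

Answer:
{'x': [9, 4, 894], 'y': [4, 3]}
{'x': [9, 4, 894], 'y': [4, 3], 'z': [1, 8]}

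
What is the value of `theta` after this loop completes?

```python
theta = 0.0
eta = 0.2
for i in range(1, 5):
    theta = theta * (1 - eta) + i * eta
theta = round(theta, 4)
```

Moving average with lr=0.2
`theta` takes the values: 0.0 → 0.2 → 0.56 → 1.048 → 1.6384

Answer: 1.6384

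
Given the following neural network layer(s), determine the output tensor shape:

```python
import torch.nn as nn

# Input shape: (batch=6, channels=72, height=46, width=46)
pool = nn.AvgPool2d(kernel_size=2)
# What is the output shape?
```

Input: (6, 72, 46, 46) -> Output: (6, 72, 23, 23)

Answer: (6, 72, 23, 23)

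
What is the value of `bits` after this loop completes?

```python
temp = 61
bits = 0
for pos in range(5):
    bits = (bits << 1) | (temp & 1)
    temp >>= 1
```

Reverse lowest 5 bits of 61
`bits` takes the values: 0 → 1 → 2 → 5 → 11 → 23

Answer: 23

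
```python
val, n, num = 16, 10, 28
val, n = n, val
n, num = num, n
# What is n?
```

Trace:
`val, n, num = 16, 10, 28` → val = 16; n = 10; num = 28
`val, n = n, val` → val = 10; n = 16
`n, num = num, n` → n = 28; num = 16
So n = 28

Answer: 28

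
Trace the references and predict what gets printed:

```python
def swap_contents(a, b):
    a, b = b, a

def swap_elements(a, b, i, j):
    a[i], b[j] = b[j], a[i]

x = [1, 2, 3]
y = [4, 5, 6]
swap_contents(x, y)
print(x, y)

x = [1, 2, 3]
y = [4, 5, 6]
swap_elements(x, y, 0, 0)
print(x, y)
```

Key concept: parameter rebinding vs mutation.
Step by step:
`x = [1, 2, 3]` → x = [1, 2, 3]
`y = [4, 5, 6]` → y = [4, 5, 6]
`swap_contents(x, y)` → no visible change to tracked variables
`print(x, y)` → prints [1, 2, 3] [4, 5, 6]
`x = [1, 2, 3]` → x = [1, 2, 3]
`y = [4, 5, 6]` → y = [4, 5, 6]
`swap_elements(x, y, 0, 0)` → x = [4, 2, 3]; y = [1, 5, 6]
`print(x, y)` → prints [4, 2, 3] [1, 5, 6]

Answer:
[1, 2, 3] [4, 5, 6]
[4, 2, 3] [1, 5, 6]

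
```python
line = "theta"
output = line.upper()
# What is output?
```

Trace:
`line = "theta"` → line = 'theta'
`output = line.upper()` → output = 'THETA'
So output = 'THETA'

Answer: 'THETA'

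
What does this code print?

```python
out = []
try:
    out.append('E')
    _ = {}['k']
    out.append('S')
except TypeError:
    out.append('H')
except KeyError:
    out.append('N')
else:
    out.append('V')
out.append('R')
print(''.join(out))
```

Execution trace: 'E' (try body) → 'N' (except KeyError) → 'R' (after the try/except). Output: ENR

Answer: ENR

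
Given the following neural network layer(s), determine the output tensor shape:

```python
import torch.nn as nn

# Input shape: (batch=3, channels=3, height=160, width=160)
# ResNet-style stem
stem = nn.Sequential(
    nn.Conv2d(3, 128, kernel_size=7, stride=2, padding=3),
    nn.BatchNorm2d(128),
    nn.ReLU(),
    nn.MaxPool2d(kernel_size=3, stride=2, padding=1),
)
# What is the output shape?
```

Input: (3, 3, 160, 160) -> after Conv2d 7x7 stride=2: (3, 128, 80, 80) -> Output: (3, 128, 40, 40)

Answer: (3, 128, 40, 40)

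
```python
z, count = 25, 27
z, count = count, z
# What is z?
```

Trace:
`z, count = 25, 27` → z = 25; count = 27
`z, count = count, z` → z = 27; count = 25
So z = 27

Answer: 27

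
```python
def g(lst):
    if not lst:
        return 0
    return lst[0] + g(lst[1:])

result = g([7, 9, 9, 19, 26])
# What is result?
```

7 + 9 + 9 + 19 + 26 + 0 = 70

Answer: 70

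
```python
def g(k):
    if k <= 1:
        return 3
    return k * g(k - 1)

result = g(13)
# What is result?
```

g(13) = 13 * 12 * 11 * 10 * 9 * 8 * 7 * 6 * 5 * 4 * 3 * 2 * 3 = 18681062400

Answer: 18681062400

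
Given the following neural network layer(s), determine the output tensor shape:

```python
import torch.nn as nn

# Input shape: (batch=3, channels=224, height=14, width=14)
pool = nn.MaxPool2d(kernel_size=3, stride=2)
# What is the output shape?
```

Input: (3, 224, 14, 14) -> Output: (3, 224, 6, 6)

Answer: (3, 224, 6, 6)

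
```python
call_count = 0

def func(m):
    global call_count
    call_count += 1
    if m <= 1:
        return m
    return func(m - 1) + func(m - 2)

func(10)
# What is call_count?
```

Calls(m) = 1 + Calls(m-1) + Calls(m-2); Calls(0)=Calls(1)=1. For m=10 this gives 177.

Answer: 177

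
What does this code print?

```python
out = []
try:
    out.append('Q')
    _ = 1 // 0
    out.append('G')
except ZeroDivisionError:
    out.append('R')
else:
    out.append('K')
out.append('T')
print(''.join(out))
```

Execution trace: 'Q' (try body) → 'R' (except ZeroDivisionError) → 'T' (after the try/except). Output: QRT

Answer: QRT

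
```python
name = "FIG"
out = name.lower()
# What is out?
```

Trace:
`name = "FIG"` → name = 'FIG'
`out = name.lower()` → out = 'fig'
So out = 'fig'

Answer: 'fig'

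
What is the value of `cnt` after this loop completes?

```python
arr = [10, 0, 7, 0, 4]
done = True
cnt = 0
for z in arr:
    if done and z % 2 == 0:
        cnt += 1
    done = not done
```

Count even values at even positions
`cnt` takes the values: 0 → 1 → 2

Answer: 2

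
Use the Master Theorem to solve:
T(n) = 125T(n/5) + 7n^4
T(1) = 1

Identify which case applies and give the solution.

a=125, b=5, f(n)=7n^4. log_5(125) = 3. Since c=4 > 3 and the regularity condition holds (125(n/5)^4 = (125/5^4)n^4 with 125/5^4 < 1), Case 3 applies: T(n) = Θ(f(n)) = O(n^4).

Answer: O(n^4) - Case 3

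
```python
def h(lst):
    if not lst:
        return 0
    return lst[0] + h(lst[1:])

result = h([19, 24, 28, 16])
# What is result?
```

19 + 24 + 28 + 16 + 0 = 87

Answer: 87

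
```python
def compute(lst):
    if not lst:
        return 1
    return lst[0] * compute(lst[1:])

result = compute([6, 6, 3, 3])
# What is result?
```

Product over [6, 6, 3, 3] = 6 * 6 * 3 * 3 = 324

Answer: 324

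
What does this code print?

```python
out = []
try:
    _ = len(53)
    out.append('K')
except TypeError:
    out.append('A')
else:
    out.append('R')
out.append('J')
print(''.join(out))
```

Execution trace: 'A' (except TypeError) → 'J' (after the try/except). Output: AJ

Answer: AJ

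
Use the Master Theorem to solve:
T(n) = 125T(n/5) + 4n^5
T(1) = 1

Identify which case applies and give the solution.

a=125, b=5, f(n)=4n^5. log_5(125) = 3. Since c=5 > 3 and the regularity condition holds (125(n/5)^5 = (125/5^5)n^5 with 125/5^5 < 1), Case 3 applies: T(n) = Θ(f(n)) = O(n^5).

Answer: O(n^5) - Case 3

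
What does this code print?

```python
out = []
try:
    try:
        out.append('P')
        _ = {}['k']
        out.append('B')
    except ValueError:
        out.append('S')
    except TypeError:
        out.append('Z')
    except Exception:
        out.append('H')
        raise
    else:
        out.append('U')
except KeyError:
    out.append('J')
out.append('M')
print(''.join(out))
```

Execution trace: 'P' (inner try body) → 'H' (inner except Exception) → 'J' (outer except KeyError) → 'M' (after the try/except). Output: PHJM

Answer: PHJM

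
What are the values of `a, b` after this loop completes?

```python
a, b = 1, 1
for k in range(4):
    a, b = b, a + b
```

Fibonacci: after 4 iterations
`a, b` takes the values: (1, 1) → (1, 2) → (2, 3) → (3, 5) → (5, 8)

Answer: 5, 8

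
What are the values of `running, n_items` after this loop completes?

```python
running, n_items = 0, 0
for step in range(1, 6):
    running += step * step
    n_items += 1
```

Sum of squares and count
`running, n_items` takes the values: (0, 0) → (1, 0) → (1, 1) → (5, 1) → (5, 2) → (14, 2) → (14, 3) → (30, 3) → (30, 4) → (55, 4) → (55, 5)

Answer: 55, 5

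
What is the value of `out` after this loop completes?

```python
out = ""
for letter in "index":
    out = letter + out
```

Reverse 'index'
`out` takes the values: "" → "i" → "ni" → "dni" → "edni" → "xedni"

Answer: "xedni"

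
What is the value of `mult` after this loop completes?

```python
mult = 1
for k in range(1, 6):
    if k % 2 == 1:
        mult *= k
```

Product of odd numbers 1 to 5
`mult` takes the values: 1 → 3 → 15

Answer: 15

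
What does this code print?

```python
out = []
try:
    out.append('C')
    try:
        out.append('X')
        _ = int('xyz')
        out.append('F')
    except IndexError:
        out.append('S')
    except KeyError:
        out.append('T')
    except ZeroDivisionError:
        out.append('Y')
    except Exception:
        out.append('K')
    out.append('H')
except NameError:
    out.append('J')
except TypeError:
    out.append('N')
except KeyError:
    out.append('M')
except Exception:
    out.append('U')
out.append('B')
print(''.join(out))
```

Execution trace: 'C' (try body) → 'X' (inner try body) → 'K' (inner except Exception) → 'H' (try body, no exception) → 'B' (after the try/except). Output: CXKHB

Answer: CXKHB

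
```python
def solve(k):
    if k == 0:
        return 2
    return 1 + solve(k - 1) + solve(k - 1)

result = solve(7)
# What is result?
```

solve(k) = 1 + 2·solve(k-1), solve(0)=2. Closed form: (2+1)·2^7 - 1 = 383.

Answer: 383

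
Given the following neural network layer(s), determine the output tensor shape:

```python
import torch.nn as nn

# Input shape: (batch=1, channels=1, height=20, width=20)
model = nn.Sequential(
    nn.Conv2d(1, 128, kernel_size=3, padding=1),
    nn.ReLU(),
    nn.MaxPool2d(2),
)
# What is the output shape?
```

Input: (1, 1, 20, 20) -> after Conv2d: (1, 128, 20, 20) -> after ReLU: (1, 128, 20, 20) -> Output: (1, 128, 10, 10)

Answer: (1, 128, 10, 10)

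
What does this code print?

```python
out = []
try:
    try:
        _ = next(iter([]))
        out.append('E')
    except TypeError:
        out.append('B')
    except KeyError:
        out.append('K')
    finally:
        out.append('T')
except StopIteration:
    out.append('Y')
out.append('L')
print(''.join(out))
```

Execution trace: 'T' (finally) → 'Y' (outer except StopIteration) → 'L' (after the try/except). Output: TYL

Answer: TYL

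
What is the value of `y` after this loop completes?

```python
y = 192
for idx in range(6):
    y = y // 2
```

Halve 6 times: 192 // 2^6 = 3
`y` takes the values: 192 → 96 → 48 → 24 → 12 → 6 → 3

Answer: 3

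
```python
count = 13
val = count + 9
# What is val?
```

Trace:
`count = 13` → count = 13
`val = count + 9` → val = 22
So val = 22

Answer: 22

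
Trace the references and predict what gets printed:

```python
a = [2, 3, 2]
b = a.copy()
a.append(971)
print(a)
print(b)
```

Key concept: list.copy() creates independent copy.
Step by step:
`a = [2, 3, 2]` → a = [2, 3, 2]
`b = a.copy()` → b = [2, 3, 2]
`a.append(971)` → a = [2, 3, 2, 971]
`print(a)` → prints [2, 3, 2, 971]
`print(b)` → prints [2, 3, 2]

Answer:
[2, 3, 2, 971]
[2, 3, 2]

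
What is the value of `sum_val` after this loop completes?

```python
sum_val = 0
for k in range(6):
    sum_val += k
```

Sum of 0 to 5 = 15
`sum_val` takes the values: 0 → 1 → 3 → 6 → 10 → 15

Answer: 15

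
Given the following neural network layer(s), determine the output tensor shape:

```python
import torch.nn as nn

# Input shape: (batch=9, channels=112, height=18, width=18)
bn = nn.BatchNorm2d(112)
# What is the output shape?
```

Input: (9, 112, 18, 18) -> Output: (9, 112, 18, 18)

Answer: (9, 112, 18, 18)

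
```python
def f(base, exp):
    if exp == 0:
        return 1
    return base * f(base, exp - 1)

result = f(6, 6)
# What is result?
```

f(6, 6) = 6 * 6 * 6 * 6 * 6 * 6 = 46656

Answer: 46656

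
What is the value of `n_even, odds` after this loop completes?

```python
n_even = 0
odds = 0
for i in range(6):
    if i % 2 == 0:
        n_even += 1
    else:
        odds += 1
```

Count evens and odds in range(6)
`n_even, odds` takes the values: (0, 0) → (1, 0) → (1, 1) → (2, 1) → (2, 2) → (3, 2) → (3, 3)

Answer: 3, 3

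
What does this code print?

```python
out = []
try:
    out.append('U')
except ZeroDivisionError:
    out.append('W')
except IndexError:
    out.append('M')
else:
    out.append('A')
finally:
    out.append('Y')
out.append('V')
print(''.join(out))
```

Execution trace: 'U' (try body, no exception) → 'A' (else) → 'Y' (finally) → 'V' (after the try/except). Output: UAYV

Answer: UAYV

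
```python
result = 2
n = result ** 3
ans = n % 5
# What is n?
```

Trace:
`result = 2` → result = 2
`n = result ** 3` → n = 8
`ans = n % 5` → ans = 3
So n = 8

Answer: 8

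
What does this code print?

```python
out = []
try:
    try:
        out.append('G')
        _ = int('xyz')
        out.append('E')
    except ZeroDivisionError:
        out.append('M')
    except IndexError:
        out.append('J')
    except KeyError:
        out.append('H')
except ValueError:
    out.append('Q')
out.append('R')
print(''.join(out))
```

Execution trace: 'G' (try body) → 'Q' (outer except ValueError) → 'R' (after the try/except). Output: GQR

Answer: GQR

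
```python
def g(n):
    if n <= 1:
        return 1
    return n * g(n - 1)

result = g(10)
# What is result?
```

g(10) = 10 * 9 * 8 * 7 * 6 * 5 * 4 * 3 * 2 * 1 = 3628800

Answer: 3628800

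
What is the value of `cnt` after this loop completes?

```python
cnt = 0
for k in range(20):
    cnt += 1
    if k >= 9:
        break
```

Loop breaks when k reaches 9, cnt is 10
`cnt` takes the values: 0 → 1 → 2 → 3 → 4 → 5 → 6 → 7 → 8 → 9 → 10

Answer: 10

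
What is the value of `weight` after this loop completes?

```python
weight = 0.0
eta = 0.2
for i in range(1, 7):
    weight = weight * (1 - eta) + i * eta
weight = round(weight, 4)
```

Moving average with lr=0.2
`weight` takes the values: 0.0 → 0.2 → 0.56 → 1.048 → 1.6384 → 2.31072 → 3.048576 → 3.0486

Answer: 3.0486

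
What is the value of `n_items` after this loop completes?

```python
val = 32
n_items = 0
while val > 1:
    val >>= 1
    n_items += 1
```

Count right shifts until 1
`n_items` takes the values: 0 → 1 → 2 → 3 → 4 → 5

Answer: 5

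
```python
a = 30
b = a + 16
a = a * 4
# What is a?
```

Trace:
`a = 30` → a = 30
`b = a + 16` → b = 46
`a = a * 4` → a = 120
So a = 120

Answer: 120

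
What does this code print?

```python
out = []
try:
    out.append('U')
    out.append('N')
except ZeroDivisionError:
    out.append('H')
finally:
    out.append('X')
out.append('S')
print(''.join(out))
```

Execution trace: 'U' (try body) → 'N' (try body, no exception) → 'X' (finally) → 'S' (after the try/except). Output: UNXS

Answer: UNXS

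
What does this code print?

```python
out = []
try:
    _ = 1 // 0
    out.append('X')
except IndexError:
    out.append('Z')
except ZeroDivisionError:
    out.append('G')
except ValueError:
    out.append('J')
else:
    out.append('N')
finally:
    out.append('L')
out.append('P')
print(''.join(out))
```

Execution trace: 'G' (except ZeroDivisionError) → 'L' (finally) → 'P' (after the try/except). Output: GLP

Answer: GLP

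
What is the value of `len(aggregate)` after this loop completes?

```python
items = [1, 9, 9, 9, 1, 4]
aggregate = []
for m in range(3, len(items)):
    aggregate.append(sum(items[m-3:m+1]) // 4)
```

Number of 4-element averages
`aggregate` takes the values: [] → [7] → [7, 7] → [7, 7, 5]
So `len(aggregate)` = 3

Answer: 3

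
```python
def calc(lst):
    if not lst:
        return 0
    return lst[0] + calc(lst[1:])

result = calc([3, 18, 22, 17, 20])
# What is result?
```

3 + 18 + 22 + 17 + 20 + 0 = 80

Answer: 80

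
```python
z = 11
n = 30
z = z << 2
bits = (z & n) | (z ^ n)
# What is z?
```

Trace:
`z = 11` → z = 11
`n = 30` → n = 30
`z = z << 2` → z = 44
`bits = (z & n) | (z ^ n)` → bits = 62
So z = 44

Answer: 44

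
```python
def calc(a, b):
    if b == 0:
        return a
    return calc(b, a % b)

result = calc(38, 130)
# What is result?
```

calc(38, 130) -> calc(130, 38) -> calc(38, 16) -> calc(16, 6) -> calc(6, 4) -> calc(4, 2) -> calc(2, 0) -> 2

Answer: 2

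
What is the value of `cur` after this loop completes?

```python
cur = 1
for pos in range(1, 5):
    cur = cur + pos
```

Start at 1, add 1 through 4
`cur` takes the values: 1 → 2 → 4 → 7 → 11

Answer: 11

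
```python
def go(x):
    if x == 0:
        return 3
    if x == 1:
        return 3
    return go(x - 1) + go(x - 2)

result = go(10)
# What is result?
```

Build up from base cases: go(0)=3, go(1)=3, go(2)=6, go(3)=9, go(4)=15, go(5)=24, go(6)=39, ..., go(10)=267

Answer: 267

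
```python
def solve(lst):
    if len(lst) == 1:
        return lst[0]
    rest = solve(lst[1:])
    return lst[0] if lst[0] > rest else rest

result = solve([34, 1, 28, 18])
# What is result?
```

Recursive max over [34, 1, 28, 18] = 34

Answer: 34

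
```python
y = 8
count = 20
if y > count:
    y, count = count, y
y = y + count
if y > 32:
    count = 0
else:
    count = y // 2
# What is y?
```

Trace:
`y = 8` → y = 8
`count = 20` → count = 20
`if y > count: ...` → y > count is False → no variable changes
`y = y + count` → y = 28
`if y > 32: ...` → y > 32 is False, take else branch → count = 14
So y = 28

Answer: 28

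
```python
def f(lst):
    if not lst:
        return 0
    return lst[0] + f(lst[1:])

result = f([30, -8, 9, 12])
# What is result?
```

30 + (-8) + 9 + 12 + 0 = 43

Answer: 43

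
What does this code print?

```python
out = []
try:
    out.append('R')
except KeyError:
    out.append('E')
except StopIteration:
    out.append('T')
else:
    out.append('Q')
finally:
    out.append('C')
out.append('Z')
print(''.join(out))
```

Execution trace: 'R' (try body, no exception) → 'Q' (else) → 'C' (finally) → 'Z' (after the try/except). Output: RQCZ

Answer: RQCZ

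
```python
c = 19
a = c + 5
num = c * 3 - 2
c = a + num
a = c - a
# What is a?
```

Trace:
`c = 19` → c = 19
`a = c + 5` → a = 24
`num = c * 3 - 2` → num = 55
`c = a + num` → c = 79
`a = c - a` → a = 55
So a = 55

Answer: 55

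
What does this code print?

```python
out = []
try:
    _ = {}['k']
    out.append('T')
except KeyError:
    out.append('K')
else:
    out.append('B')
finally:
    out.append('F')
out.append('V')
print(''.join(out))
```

Execution trace: 'K' (except KeyError) → 'F' (finally) → 'V' (after the try/except). Output: KFV

Answer: KFV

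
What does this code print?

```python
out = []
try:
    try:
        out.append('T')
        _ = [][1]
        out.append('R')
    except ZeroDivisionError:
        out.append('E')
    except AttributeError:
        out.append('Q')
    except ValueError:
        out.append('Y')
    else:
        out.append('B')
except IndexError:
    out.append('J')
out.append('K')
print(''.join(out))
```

Execution trace: 'T' (inner try body) → 'J' (outer except IndexError) → 'K' (after the try/except). Output: TJK

Answer: TJK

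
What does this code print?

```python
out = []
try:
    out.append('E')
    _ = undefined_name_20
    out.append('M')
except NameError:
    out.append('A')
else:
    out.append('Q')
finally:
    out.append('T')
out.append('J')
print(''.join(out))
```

Execution trace: 'E' (try body) → 'A' (except NameError) → 'T' (finally) → 'J' (after the try/except). Output: EATJ

Answer: EATJ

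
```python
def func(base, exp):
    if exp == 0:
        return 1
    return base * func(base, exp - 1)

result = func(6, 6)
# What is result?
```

func(6, 6) = 6 * 6 * 6 * 6 * 6 * 6 = 46656

Answer: 46656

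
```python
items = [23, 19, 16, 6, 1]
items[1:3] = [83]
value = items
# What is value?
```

Trace:
`items = [23, 19, 16, 6, 1]` → items = [23, 19, 16, 6, 1]
`items[1:3] = [83]` → items = [23, 83, 6, 1]
`value = items` → value = [23, 83, 6, 1]
So value = [23, 83, 6, 1]

Answer: [23, 83, 6, 1]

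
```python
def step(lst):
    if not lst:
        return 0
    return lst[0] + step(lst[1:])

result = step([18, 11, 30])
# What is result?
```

18 + 11 + 30 + 0 = 59

Answer: 59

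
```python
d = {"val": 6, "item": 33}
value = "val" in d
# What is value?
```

Trace:
`d = {"val": 6, "item": 33}` → d = {'val': 6, 'item': 33}
`value = "val" in d` → value = True
So value = True

Answer: True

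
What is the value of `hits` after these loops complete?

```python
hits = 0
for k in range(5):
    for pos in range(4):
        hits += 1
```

5 * 4 = 20
`hits` takes the values: 0 → 1 → 2 → 3 → 4 → 5 → 6 → 7 → 8 → 9 → 10 → 11 → 12 → 13 → 14 → 15 → 16 → 17 → 18 → 19 → 20

Answer: 20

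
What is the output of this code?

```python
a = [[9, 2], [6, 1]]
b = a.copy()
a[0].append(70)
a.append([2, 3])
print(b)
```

Key concept: shallow copy with nested lists.
Step by step:
`a = [[9, 2], [6, 1]]` → a = [[9, 2], [6, 1]]
`b = a.copy()` → b = [[9, 2], [6, 1]]
`a[0].append(70)` → a = [[9, 2, 70], [6, 1]]; b = [[9, 2, 70], [6, 1]]
`a.append([2, 3])` → a = [[9, 2, 70], [6, 1], [2, 3]]
`print(b)` → prints [[9, 2, 70], [6, 1]]

Answer: [[9, 2, 70], [6, 1]]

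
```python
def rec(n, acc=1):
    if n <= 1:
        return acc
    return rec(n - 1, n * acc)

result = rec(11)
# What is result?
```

Accumulator trace (n, acc): (11, 1) -> (10, 11) -> (9, 110) -> (8, 990) -> (7, 7920) -> (6, 55440) -> (5, 332640) -> (4, 1663200) -> (3, 6652800) -> (2, 19958400) -> (1, 39916800) -> return 39916800

Answer: 39916800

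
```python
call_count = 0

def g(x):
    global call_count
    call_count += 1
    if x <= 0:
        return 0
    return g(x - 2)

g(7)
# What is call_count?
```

Linear recursion stepping by 2: 5 calls from x=7 down to ≤0.

Answer: 5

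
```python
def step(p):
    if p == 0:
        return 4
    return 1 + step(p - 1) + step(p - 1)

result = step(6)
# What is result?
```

step(p) = 1 + 2·step(p-1), step(0)=4. Closed form: (4+1)·2^6 - 1 = 319.

Answer: 319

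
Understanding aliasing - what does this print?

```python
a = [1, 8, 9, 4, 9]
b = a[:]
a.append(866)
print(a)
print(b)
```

Key concept: slice [:] creates copy.
Step by step:
`a = [1, 8, 9, 4, 9]` → a = [1, 8, 9, 4, 9]
`b = a[:]` → b = [1, 8, 9, 4, 9]
`a.append(866)` → a = [1, 8, 9, 4, 9, 866]
`print(a)` → prints [1, 8, 9, 4, 9, 866]
`print(b)` → prints [1, 8, 9, 4, 9]

Answer:
[1, 8, 9, 4, 9, 866]
[1, 8, 9, 4, 9]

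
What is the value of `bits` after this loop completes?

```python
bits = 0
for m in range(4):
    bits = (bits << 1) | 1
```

Build 4 consecutive 1-bits: 0b1111
`bits` takes the values: 0 → 1 → 3 → 7 → 15

Answer: 15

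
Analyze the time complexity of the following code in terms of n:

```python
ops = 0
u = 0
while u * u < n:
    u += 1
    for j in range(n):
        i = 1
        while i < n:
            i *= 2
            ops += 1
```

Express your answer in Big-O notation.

Each loop level contributes: √n × n × log n. Multiplying the contributions gives O(n√n log n).

Answer: O(n√n log n)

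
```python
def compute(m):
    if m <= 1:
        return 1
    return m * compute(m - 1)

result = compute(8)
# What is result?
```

compute(8) = 8 * 7 * 6 * 5 * 4 * 3 * 2 * 1 = 40320

Answer: 40320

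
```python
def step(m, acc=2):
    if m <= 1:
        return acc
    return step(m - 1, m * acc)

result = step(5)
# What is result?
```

Accumulator trace (n, acc): (5, 2) -> (4, 10) -> (3, 40) -> (2, 120) -> (1, 240) -> return 240

Answer: 240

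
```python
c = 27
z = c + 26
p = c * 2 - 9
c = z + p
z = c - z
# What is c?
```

Trace:
`c = 27` → c = 27
`z = c + 26` → z = 53
`p = c * 2 - 9` → p = 45
`c = z + p` → c = 98
`z = c - z` → z = 45
So c = 98

Answer: 98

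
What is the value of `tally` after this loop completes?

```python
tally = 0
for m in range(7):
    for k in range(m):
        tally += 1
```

Triangle number: 0+1+2+...+6
`tally` takes the values: 0 → 1 → 2 → 3 → 4 → 5 → 6 → 7 → 8 → 9 → 10 → 11 → 12 → 13 → 14 → 15 → 16 → 17 → 18 → 19 → 20 → 21

Answer: 21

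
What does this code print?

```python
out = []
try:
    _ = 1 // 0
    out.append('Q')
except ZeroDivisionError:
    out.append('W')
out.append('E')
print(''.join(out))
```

Execution trace: 'W' (except ZeroDivisionError) → 'E' (after the try/except). Output: WE

Answer: WE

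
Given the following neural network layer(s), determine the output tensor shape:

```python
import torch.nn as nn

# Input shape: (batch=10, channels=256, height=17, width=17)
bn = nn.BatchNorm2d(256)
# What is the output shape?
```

Input: (10, 256, 17, 17) -> Output: (10, 256, 17, 17)

Answer: (10, 256, 17, 17)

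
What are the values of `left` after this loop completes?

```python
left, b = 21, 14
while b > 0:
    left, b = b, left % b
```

GCD of 21 and 14
`left` takes the values: 21 → 14 → 7

Answer: 7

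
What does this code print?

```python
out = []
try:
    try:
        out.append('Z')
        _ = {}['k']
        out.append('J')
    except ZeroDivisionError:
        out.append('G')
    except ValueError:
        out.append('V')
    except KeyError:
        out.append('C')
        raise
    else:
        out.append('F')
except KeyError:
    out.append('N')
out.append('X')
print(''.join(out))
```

Execution trace: 'Z' (try body) → 'C' (except KeyError) → 'N' (outer except KeyError) → 'X' (after the try/except). Output: ZCNX

Answer: ZCNX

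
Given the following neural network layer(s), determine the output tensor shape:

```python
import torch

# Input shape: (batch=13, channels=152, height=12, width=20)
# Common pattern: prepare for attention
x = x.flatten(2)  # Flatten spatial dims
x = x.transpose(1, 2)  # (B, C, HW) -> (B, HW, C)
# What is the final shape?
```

Input: (13, 152, 12, 20) -> after flatten(2): (13, 152, 240) -> Output: (13, 240, 152)

Answer: (13, 240, 152)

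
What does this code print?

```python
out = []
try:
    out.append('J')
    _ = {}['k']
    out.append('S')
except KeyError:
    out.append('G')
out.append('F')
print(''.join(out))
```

Execution trace: 'J' (try body) → 'G' (except KeyError) → 'F' (after the try/except). Output: JGF

Answer: JGF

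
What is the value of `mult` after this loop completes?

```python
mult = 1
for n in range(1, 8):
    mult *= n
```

7! = 5040
`mult` takes the values: 1 → 2 → 6 → 24 → 120 → 720 → 5040

Answer: 5040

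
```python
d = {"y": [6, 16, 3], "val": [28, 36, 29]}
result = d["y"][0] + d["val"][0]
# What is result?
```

Trace:
`d = {"y": [6, 16, 3], "val": [28, 36, 29]}` → d = {'y': [6, 16, 3], 'val': [28, 36, 29]}
`result = d["y"][0] + d["val"][0]` → result = 34
So result = 34

Answer: 34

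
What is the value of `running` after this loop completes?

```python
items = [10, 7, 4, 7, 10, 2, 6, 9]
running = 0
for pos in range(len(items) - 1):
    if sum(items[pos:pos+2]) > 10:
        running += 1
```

Count windows with sum > 10
`running` takes the values: 0 → 1 → 2 → 3 → 4 → 5 → 6

Answer: 6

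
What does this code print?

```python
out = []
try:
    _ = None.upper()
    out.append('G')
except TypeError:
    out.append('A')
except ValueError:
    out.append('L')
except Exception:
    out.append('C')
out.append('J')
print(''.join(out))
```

Execution trace: 'C' (except Exception) → 'J' (after the try/except). Output: CJ

Answer: CJ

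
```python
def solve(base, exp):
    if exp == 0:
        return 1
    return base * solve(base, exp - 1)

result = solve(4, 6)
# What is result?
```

solve(4, 6) = 4 * 4 * 4 * 4 * 4 * 4 = 4096

Answer: 4096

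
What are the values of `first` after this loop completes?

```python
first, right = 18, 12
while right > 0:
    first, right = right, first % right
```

GCD of 18 and 12
`first` takes the values: 18 → 12 → 6

Answer: 6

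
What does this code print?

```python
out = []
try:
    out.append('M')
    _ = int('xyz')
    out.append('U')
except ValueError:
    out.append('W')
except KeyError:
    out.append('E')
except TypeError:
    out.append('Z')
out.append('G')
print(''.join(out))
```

Execution trace: 'M' (try body) → 'W' (except ValueError) → 'G' (after the try/except). Output: MWG

Answer: MWG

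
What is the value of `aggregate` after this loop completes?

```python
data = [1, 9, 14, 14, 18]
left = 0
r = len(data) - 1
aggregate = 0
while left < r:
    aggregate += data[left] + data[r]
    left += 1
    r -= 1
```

Sum of pairs from ends
`aggregate` takes the values: 0 → 19 → 42

Answer: 42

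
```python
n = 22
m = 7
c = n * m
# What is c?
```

Trace:
`n = 22` → n = 22
`m = 7` → m = 7
`c = n * m` → c = 154
So c = 154

Answer: 154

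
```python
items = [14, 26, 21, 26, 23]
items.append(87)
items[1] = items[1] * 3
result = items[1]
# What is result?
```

Trace:
`items = [14, 26, 21, 26, 23]` → items = [14, 26, 21, 26, 23]
`items.append(87)` → items = [14, 26, 21, 26, 23, 87]
`items[1] = items[1] * 3` → items = [14, 78, 21, 26, 23, 87]
`result = items[1]` → result = 78
So result = 78

Answer: 78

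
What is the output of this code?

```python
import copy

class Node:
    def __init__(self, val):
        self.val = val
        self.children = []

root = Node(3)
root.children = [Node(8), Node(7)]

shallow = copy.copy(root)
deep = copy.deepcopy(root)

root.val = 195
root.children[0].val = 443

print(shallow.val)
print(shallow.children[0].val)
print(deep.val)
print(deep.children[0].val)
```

Key concept: deep copy with custom objects.
Step by step:
`root = Node(3)` → root = Node(val=3, children=[])
`root.children = [Node(8), Node(7)]` → root = Node(val=3, children=[Node(val=8, children=[]), Node(val=7, children=[])])
`shallow = copy.copy(root)` → shallow = Node(val=3, children=[Node(val=8, children=[]), Node(val=7, children=[])])
`deep = copy.deepcopy(root)` → deep = Node(val=3, children=[Node(val=8, children=[]), Node(val=7, children=[])])
`root.val = 195` → root = Node(val=195, children=[Node(val=8, children=[]), Node(val=7, children=[])])
`root.children[0].val = 443` → root = Node(val=195, children=[Node(val=443, children=[]), Node(val=7, children=[])]); shallow = Node(val=3, children=[Node(val=443, children=[]), Node(val=7, children=[])])
`print(shallow.val)` → prints 3
`print(shallow.children[0].val)` → prints 443
`print(deep.val)` → prints 3
`print(deep.children[0].val)` → prints 8

Answer:
3
443
3
8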